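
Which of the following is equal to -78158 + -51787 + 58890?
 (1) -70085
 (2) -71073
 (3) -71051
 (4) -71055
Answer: 4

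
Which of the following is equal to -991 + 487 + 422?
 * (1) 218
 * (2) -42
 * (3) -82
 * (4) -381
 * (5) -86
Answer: 3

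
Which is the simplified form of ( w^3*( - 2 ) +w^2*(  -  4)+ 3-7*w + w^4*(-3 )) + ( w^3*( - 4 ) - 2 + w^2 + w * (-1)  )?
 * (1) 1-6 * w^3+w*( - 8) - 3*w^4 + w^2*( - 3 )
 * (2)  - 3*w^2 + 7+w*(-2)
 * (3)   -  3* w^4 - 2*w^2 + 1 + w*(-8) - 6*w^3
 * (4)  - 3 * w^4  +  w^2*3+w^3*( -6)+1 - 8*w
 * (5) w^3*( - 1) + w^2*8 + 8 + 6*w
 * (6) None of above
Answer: 1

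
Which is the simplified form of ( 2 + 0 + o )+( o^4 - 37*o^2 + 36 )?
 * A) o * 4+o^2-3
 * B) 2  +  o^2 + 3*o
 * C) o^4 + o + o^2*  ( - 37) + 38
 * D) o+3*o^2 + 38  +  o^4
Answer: C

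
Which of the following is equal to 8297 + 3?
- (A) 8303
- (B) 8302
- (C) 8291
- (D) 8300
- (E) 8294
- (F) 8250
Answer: D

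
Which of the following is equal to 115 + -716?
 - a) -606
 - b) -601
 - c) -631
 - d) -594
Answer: b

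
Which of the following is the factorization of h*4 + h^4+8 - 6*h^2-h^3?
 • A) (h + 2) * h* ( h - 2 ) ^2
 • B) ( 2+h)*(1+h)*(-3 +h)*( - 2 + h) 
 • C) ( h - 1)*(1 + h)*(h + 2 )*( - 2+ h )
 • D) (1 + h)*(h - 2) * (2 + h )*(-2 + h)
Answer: D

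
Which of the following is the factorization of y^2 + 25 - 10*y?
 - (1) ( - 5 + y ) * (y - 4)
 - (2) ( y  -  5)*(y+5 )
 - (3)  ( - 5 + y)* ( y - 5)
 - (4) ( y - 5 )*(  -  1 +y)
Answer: 3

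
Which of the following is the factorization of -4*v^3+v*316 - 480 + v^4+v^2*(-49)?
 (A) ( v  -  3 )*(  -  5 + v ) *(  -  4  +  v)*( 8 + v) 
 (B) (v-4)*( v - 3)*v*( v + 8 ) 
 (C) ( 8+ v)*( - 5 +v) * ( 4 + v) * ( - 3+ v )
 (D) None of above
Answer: A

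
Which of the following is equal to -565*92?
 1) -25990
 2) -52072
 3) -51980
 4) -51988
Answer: 3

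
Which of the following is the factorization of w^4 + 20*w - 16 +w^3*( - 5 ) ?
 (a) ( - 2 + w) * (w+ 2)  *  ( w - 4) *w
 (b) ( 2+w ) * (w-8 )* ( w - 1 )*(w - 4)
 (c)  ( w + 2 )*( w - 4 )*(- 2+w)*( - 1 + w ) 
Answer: c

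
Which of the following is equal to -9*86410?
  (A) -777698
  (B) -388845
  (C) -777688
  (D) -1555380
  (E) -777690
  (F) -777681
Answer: E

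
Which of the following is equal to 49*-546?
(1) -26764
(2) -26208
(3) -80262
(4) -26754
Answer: 4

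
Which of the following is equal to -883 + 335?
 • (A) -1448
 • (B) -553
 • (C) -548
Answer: C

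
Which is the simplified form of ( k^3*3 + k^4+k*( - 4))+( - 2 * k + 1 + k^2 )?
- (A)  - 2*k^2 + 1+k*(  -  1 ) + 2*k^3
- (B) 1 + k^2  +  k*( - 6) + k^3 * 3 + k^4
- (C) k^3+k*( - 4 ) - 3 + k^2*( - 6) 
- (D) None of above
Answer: B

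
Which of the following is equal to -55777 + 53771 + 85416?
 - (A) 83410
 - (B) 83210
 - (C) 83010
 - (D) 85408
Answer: A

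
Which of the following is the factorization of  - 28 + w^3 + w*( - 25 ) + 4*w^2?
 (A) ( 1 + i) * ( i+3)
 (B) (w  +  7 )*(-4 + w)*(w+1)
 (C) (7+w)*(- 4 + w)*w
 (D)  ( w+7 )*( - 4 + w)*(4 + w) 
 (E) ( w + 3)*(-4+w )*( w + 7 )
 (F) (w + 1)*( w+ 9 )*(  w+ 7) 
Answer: B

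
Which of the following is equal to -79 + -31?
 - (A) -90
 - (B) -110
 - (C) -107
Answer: B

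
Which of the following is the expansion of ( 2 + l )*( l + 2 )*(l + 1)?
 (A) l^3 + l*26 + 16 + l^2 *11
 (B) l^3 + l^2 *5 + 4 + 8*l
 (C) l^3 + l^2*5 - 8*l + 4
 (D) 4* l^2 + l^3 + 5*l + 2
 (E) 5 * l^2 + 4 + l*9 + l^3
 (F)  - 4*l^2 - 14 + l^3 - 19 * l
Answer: B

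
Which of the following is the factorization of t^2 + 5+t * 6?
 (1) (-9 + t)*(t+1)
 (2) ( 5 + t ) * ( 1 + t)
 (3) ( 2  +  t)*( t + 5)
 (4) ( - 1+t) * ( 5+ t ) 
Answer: 2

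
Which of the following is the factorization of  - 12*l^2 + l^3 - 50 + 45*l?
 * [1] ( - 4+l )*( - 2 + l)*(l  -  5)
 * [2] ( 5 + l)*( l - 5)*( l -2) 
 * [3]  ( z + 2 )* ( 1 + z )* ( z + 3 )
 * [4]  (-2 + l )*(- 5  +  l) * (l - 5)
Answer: 4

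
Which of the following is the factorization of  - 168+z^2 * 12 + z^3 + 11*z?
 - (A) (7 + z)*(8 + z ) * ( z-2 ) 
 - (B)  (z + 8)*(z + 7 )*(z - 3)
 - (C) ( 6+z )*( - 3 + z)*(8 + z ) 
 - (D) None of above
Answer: B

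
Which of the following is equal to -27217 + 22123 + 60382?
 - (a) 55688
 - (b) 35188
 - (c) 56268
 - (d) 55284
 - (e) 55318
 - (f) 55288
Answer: f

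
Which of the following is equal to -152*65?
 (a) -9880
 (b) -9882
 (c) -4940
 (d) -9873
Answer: a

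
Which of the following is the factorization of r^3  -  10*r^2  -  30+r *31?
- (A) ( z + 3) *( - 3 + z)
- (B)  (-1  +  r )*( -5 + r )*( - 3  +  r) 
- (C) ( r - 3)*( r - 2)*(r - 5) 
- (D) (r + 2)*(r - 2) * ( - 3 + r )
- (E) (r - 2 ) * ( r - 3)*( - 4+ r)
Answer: C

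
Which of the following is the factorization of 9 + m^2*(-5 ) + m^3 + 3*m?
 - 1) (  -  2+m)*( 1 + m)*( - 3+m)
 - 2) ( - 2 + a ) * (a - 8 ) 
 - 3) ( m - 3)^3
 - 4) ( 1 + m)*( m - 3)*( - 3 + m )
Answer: 4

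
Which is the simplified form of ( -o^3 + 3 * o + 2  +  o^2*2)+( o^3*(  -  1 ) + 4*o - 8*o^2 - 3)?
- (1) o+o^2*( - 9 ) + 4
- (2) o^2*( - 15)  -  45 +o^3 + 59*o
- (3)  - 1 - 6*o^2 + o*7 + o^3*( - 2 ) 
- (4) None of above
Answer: 3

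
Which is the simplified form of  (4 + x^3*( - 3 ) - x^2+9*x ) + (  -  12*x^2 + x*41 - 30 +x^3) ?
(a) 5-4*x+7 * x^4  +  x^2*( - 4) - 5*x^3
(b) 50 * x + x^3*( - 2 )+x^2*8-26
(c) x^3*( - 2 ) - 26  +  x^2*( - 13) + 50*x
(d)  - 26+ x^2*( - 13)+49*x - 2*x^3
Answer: c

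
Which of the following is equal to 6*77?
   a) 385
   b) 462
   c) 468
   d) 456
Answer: b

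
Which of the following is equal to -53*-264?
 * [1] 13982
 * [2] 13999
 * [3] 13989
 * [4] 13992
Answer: 4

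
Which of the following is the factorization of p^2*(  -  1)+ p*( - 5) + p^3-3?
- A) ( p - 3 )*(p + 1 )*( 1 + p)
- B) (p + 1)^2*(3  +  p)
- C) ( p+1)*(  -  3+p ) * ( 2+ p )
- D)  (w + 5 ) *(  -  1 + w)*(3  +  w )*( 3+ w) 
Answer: A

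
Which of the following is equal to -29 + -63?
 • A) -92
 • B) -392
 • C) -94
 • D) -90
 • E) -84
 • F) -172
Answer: A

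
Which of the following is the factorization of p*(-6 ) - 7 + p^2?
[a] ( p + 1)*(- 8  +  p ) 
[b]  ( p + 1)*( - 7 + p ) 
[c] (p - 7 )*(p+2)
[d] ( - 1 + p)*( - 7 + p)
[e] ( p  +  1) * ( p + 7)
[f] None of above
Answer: b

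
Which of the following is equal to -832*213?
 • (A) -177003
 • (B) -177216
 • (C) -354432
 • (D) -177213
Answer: B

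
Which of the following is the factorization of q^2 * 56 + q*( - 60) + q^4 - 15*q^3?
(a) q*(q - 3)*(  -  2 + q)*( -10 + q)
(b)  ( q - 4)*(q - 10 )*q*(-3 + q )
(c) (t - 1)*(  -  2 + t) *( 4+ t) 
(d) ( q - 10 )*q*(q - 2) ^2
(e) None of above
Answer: a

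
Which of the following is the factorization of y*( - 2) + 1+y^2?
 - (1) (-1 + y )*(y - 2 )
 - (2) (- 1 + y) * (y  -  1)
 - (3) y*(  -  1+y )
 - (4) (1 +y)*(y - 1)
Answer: 2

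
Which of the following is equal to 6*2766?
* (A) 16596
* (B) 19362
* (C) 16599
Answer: A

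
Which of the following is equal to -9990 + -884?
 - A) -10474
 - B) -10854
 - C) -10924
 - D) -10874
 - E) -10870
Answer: D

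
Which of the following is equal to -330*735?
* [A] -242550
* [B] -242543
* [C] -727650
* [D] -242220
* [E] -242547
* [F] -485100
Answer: A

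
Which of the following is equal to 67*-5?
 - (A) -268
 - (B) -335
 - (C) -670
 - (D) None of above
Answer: B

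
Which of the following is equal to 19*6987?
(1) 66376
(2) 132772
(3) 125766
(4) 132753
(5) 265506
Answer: 4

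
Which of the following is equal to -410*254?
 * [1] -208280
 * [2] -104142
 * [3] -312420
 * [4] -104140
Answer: 4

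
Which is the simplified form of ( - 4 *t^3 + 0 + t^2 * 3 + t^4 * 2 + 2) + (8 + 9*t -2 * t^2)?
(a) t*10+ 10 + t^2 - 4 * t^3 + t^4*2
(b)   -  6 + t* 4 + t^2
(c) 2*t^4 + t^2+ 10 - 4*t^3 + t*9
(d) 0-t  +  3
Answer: c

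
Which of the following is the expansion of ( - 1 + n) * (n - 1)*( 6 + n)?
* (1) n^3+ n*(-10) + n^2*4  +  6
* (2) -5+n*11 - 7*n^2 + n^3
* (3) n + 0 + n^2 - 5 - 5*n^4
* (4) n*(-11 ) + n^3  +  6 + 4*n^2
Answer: 4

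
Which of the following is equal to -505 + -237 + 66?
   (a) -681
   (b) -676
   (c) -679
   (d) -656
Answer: b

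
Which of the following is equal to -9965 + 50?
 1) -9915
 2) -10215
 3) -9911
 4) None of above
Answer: 1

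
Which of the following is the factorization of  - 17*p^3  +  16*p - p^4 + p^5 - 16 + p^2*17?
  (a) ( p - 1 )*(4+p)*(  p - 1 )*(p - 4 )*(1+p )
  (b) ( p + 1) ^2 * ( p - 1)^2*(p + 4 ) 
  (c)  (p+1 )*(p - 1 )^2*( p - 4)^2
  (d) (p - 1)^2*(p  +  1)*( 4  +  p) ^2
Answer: a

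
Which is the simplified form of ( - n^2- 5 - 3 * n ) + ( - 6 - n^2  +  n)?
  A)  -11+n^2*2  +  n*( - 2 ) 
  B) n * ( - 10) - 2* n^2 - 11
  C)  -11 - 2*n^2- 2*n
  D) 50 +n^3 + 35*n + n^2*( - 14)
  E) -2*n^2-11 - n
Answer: C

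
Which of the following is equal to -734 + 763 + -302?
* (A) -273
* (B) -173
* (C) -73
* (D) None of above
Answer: A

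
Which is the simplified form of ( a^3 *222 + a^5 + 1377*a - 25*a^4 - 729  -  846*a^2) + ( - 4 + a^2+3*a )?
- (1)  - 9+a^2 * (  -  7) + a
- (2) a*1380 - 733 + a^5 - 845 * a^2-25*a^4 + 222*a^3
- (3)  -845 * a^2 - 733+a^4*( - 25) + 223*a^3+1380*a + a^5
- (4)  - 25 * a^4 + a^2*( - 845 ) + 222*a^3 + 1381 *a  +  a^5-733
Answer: 2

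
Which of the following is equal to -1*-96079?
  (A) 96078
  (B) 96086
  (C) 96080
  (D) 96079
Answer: D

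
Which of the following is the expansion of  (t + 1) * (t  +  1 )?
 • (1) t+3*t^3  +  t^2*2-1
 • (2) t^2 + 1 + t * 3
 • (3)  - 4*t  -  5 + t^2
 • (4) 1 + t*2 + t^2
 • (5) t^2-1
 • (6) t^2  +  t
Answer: 4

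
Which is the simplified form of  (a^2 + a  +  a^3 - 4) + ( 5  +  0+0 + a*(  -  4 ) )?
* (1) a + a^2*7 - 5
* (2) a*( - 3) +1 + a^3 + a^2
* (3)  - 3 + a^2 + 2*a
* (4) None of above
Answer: 2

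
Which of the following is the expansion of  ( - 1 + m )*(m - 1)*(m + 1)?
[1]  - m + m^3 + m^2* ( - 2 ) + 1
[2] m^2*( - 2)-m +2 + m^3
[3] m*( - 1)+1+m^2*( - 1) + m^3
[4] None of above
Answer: 3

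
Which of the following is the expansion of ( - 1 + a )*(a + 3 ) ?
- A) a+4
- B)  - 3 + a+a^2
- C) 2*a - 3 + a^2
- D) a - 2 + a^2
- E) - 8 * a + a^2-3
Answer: C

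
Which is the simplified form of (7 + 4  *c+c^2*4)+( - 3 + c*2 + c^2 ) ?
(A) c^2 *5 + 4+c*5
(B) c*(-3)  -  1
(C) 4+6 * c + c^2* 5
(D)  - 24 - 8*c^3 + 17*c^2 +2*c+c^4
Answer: C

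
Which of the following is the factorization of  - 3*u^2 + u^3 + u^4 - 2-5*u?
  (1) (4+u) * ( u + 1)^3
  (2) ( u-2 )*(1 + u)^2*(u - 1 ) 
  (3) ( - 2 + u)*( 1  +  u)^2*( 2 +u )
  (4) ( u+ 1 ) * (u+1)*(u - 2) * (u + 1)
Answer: 4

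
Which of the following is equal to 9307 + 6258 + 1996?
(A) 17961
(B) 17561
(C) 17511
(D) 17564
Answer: B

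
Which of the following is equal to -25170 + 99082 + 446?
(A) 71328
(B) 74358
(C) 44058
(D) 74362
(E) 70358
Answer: B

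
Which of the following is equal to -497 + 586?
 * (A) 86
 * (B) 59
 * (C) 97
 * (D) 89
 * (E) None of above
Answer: D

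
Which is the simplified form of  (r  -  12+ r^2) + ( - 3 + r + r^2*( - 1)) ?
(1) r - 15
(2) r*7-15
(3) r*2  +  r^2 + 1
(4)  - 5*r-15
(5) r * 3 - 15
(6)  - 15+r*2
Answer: 6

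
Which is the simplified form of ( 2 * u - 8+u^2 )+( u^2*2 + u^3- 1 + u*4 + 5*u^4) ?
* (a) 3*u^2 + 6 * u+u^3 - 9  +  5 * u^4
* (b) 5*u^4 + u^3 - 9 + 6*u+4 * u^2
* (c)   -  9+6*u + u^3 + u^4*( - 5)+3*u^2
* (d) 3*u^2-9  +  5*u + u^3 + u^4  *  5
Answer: a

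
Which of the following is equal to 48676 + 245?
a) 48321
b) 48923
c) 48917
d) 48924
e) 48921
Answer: e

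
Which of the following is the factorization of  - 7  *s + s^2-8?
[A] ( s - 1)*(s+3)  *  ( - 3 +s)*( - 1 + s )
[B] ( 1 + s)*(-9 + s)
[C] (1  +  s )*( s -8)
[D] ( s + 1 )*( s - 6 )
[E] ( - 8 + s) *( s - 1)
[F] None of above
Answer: C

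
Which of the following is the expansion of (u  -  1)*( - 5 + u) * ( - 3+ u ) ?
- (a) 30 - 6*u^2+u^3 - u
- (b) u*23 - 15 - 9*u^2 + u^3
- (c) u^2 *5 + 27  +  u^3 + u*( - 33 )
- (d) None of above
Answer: b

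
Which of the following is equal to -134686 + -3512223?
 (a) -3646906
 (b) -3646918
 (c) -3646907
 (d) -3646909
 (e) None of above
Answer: d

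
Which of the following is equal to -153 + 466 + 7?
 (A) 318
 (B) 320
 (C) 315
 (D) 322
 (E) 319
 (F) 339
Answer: B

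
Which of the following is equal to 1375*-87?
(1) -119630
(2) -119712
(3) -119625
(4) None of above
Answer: 3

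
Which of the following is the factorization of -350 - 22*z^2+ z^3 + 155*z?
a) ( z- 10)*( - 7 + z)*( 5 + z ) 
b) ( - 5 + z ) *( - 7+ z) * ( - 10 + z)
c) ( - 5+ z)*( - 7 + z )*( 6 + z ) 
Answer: b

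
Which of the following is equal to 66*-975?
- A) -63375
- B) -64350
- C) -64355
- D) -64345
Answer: B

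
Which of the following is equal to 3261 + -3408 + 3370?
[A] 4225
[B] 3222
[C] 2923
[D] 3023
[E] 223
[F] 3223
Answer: F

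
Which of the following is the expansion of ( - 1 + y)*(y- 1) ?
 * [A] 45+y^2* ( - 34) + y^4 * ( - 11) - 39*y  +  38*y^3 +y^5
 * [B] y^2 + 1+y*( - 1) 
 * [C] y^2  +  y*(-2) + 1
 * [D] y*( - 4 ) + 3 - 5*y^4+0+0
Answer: C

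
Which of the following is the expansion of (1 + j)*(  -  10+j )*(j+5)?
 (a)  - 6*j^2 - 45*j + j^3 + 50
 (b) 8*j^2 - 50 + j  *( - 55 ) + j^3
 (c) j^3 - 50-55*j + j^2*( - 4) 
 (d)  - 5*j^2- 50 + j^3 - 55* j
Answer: c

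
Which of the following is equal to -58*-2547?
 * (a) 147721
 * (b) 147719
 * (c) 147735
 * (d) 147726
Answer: d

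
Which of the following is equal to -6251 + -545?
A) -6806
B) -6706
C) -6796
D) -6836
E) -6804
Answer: C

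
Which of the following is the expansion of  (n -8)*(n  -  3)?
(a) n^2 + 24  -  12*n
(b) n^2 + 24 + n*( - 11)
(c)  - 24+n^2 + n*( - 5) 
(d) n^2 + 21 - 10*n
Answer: b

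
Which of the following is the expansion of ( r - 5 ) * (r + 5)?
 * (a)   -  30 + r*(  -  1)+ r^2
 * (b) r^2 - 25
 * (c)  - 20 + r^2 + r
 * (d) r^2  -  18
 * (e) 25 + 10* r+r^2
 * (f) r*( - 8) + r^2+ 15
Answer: b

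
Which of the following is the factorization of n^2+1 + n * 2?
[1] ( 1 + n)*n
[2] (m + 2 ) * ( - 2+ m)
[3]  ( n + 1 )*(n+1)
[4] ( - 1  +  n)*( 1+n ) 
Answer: 3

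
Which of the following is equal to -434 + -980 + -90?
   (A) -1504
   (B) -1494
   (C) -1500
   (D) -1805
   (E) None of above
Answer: A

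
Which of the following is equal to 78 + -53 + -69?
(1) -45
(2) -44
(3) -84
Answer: 2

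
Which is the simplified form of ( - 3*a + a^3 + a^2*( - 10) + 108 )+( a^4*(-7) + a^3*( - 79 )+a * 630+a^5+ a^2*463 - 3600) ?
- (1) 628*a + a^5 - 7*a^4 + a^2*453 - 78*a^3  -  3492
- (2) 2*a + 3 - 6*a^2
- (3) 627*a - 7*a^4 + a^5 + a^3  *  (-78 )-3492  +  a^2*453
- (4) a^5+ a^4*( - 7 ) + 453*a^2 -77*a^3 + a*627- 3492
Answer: 3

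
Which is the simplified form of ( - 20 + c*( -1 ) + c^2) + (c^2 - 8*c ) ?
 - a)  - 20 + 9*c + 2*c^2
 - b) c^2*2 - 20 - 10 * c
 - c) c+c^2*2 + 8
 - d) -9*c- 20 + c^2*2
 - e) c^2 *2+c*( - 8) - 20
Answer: d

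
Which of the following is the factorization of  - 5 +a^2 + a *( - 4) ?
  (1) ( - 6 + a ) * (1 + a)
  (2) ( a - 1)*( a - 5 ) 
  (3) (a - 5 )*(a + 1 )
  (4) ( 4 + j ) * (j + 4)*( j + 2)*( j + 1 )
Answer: 3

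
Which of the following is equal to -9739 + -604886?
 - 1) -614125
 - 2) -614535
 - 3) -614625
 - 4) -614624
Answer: 3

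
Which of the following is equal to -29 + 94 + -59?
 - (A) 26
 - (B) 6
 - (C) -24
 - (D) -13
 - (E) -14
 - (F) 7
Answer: B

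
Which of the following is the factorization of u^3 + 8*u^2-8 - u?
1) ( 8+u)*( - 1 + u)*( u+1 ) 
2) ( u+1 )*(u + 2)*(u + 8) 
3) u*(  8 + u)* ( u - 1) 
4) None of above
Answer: 1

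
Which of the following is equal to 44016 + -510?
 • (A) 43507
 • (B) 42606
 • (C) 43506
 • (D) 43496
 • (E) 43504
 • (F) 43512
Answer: C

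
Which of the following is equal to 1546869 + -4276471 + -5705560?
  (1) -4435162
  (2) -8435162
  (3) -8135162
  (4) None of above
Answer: 2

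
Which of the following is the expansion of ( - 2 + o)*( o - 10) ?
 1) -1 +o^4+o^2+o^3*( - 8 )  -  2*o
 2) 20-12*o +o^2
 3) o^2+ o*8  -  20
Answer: 2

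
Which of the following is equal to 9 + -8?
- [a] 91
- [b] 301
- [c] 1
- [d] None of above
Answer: c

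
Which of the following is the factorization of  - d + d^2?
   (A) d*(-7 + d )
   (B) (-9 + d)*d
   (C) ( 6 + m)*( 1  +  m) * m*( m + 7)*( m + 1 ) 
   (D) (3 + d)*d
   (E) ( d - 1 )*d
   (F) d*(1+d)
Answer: E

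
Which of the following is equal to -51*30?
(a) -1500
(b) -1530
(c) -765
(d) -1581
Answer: b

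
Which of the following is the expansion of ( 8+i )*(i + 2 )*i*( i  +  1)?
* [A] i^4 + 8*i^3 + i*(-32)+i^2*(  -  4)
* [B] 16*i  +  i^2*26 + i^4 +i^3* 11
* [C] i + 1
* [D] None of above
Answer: B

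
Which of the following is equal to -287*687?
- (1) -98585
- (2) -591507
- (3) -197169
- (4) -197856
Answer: 3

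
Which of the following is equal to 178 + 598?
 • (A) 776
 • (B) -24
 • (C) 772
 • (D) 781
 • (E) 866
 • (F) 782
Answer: A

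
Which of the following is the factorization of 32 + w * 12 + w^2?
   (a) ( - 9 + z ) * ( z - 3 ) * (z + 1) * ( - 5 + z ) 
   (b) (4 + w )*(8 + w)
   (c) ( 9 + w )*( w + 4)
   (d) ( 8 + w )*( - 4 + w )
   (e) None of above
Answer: b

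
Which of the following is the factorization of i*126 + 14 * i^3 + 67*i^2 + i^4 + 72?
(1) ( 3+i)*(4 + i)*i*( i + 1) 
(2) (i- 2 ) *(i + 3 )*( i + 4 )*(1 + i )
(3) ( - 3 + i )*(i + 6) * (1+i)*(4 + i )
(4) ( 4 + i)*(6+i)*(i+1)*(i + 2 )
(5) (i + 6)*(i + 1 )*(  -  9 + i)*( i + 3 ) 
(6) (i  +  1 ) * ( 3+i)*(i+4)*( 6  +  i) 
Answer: 6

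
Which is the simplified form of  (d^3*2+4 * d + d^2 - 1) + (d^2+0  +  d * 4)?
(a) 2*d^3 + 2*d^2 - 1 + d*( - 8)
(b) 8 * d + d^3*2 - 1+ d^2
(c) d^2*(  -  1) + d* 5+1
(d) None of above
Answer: d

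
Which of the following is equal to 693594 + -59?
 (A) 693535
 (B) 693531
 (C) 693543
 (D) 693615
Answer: A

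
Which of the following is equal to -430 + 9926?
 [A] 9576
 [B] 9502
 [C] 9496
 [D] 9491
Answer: C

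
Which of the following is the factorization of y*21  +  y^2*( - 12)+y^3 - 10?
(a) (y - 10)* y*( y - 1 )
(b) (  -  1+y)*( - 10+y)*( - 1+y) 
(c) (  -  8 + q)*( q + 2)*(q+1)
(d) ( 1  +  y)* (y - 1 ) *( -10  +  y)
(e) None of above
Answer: b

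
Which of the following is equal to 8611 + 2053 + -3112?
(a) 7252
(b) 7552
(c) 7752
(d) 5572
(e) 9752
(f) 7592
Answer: b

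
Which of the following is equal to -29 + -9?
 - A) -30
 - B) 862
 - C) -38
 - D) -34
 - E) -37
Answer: C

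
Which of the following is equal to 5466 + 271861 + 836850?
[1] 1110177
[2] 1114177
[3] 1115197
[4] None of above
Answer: 2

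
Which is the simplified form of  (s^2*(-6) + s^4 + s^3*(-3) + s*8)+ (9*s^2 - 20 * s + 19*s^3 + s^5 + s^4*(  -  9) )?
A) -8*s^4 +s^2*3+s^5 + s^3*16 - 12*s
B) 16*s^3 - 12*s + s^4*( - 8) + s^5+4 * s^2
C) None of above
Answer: A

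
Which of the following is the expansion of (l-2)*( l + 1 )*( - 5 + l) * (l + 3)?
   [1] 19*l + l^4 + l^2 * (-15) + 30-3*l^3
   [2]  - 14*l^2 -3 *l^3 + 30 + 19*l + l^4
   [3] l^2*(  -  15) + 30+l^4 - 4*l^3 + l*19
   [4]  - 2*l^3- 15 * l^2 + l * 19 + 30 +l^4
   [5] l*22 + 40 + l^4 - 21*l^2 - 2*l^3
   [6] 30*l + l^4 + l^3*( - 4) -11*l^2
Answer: 1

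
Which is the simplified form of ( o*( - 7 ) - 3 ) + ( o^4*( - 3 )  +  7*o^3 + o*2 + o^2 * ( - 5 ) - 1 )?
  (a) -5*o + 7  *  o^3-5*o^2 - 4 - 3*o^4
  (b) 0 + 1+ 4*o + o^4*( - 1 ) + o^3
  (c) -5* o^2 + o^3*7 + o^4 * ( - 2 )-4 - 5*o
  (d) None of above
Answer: a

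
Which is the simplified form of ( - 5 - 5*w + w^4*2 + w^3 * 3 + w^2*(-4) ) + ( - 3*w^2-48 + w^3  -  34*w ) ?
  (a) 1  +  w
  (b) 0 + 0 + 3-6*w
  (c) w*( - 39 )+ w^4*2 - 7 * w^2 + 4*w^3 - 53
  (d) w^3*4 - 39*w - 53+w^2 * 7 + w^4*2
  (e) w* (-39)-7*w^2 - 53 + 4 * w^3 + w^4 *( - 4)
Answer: c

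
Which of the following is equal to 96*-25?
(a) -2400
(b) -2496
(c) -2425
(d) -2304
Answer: a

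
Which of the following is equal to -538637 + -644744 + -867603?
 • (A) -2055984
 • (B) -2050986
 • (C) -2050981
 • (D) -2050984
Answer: D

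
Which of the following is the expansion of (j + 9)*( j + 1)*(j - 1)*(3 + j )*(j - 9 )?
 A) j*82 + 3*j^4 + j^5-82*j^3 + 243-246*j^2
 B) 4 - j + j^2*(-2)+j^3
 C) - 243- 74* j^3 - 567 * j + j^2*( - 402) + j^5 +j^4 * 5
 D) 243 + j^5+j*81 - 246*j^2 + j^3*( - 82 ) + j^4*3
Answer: D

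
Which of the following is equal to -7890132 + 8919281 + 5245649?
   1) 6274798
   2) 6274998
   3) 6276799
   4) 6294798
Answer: 1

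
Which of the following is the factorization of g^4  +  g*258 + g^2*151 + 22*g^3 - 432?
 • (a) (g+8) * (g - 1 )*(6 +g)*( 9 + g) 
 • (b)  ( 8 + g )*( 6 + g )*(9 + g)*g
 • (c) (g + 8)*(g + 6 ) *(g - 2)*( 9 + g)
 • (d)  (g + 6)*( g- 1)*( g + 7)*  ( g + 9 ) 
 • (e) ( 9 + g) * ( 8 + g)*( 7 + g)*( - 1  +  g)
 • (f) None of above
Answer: a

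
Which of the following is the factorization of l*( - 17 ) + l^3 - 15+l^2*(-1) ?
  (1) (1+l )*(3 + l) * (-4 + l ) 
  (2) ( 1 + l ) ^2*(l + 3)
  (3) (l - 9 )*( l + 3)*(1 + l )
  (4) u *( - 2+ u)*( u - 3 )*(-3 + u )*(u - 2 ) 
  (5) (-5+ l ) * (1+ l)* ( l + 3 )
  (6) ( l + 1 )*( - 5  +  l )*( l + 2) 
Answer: 5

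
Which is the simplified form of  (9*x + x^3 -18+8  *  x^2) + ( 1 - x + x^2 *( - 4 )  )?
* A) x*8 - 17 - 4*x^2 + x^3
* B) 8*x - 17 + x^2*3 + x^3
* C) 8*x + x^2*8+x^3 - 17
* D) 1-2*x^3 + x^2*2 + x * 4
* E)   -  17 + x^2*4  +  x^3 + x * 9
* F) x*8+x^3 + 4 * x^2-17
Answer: F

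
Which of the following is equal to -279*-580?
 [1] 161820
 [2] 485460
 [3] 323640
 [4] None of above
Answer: 1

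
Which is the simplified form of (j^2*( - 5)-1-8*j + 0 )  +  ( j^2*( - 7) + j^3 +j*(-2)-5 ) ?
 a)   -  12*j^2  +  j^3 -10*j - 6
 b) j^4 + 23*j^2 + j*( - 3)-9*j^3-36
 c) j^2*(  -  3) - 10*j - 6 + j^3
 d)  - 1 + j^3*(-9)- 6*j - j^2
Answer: a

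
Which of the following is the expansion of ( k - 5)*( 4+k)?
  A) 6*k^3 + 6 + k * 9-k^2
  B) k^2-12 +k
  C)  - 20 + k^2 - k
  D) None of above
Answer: C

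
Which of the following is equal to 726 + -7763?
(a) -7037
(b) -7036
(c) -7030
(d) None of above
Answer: a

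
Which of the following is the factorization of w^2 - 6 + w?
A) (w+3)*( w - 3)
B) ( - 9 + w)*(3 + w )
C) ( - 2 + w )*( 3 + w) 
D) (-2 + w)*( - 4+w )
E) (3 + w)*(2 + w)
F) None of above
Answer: C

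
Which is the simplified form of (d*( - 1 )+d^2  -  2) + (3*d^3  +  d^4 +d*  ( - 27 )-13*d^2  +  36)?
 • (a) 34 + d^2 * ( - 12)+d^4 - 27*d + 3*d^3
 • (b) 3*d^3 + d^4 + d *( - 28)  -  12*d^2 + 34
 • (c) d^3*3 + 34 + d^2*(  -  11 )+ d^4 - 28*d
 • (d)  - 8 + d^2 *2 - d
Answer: b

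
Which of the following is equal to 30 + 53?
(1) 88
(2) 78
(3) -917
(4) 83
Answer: 4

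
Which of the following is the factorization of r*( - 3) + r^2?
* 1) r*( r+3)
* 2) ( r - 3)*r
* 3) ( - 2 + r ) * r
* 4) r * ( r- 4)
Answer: 2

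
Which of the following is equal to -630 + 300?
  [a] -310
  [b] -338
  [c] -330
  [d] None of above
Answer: c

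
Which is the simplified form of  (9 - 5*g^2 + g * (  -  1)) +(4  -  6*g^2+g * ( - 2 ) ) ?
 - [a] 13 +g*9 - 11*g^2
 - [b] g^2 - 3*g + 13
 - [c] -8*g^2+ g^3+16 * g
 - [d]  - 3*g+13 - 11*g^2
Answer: d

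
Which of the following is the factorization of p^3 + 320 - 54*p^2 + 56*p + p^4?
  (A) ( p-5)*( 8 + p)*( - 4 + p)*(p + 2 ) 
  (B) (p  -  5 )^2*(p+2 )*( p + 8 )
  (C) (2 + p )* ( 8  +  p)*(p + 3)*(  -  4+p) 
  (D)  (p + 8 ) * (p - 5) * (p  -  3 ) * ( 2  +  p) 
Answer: A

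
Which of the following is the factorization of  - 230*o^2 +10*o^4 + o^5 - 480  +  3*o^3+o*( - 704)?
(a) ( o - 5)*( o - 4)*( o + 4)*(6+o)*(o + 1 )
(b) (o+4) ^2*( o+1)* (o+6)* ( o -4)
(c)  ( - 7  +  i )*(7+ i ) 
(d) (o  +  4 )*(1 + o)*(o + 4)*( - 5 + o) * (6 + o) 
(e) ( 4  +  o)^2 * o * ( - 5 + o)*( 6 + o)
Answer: d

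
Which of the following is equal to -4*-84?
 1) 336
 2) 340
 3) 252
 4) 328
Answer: 1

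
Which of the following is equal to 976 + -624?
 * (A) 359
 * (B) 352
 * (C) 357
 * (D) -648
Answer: B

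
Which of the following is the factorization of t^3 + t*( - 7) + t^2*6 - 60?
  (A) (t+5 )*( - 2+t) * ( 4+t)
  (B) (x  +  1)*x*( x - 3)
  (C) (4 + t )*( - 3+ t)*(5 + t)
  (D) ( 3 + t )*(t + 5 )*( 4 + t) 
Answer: C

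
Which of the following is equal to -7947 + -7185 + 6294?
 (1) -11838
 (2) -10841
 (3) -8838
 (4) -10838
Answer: 3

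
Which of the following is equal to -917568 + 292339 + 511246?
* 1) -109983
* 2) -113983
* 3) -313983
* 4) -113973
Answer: 2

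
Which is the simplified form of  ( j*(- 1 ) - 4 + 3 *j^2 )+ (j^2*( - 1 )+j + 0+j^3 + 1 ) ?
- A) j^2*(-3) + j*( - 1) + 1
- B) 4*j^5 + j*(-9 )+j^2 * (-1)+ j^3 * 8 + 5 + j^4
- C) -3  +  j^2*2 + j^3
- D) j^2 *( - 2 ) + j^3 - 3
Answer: C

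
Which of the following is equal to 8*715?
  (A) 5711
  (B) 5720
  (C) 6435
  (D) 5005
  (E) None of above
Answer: B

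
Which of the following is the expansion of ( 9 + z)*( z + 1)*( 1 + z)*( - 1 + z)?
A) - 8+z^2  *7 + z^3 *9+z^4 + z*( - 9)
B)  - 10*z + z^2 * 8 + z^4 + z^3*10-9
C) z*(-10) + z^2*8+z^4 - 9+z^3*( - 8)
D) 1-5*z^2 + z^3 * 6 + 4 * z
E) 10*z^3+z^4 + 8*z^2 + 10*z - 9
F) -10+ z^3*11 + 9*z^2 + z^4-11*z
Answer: B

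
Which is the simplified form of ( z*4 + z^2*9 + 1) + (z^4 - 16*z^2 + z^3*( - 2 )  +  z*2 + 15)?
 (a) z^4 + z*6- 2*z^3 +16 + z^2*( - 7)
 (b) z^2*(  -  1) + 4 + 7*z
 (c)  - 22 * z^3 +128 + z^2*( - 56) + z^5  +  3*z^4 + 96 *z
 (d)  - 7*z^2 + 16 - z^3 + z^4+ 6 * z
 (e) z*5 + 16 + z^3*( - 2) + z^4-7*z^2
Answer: a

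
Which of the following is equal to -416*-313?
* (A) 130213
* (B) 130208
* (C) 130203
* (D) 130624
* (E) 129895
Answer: B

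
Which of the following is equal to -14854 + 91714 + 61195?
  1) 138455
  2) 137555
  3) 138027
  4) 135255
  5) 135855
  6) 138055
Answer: 6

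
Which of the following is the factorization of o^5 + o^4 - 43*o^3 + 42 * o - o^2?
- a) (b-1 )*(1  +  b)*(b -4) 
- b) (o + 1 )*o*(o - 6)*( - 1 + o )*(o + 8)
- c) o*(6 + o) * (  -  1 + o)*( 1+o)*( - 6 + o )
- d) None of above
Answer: d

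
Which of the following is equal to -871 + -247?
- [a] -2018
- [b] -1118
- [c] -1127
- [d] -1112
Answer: b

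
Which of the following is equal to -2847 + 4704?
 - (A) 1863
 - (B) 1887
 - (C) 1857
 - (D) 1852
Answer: C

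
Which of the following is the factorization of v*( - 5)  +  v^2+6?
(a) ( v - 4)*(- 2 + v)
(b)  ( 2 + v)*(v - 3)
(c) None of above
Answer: c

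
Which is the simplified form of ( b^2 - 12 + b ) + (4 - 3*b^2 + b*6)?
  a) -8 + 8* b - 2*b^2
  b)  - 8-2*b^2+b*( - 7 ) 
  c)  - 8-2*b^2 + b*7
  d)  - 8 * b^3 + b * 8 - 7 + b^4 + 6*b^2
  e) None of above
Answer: c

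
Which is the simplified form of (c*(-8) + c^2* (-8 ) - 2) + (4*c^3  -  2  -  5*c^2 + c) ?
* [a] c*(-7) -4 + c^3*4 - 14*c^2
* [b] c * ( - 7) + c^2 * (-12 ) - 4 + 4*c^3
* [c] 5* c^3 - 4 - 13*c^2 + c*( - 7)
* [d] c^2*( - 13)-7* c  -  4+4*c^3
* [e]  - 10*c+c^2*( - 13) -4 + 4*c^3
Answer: d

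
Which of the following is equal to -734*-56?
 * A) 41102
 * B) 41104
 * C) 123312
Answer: B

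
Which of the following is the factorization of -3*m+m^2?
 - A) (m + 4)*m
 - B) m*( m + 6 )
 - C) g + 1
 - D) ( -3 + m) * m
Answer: D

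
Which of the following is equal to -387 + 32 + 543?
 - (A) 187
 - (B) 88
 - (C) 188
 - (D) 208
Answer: C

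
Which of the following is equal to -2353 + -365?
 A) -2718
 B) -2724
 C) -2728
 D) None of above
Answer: A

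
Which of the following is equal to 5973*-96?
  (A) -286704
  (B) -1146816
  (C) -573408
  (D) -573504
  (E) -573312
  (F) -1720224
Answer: C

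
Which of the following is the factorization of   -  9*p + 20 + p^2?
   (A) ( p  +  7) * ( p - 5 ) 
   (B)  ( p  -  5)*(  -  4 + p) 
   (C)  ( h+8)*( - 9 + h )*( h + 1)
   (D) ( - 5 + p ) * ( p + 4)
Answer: B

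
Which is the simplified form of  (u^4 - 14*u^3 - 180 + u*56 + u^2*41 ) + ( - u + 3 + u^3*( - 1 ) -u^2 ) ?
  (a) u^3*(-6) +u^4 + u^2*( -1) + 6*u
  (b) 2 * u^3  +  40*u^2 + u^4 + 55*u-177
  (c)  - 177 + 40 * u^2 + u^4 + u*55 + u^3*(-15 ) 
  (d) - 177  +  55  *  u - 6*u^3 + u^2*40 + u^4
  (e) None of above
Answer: c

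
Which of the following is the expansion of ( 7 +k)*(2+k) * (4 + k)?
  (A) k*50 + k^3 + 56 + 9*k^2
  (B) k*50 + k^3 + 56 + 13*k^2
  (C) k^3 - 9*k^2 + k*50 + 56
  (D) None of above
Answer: B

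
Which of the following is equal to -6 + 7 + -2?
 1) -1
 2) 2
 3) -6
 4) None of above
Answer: 1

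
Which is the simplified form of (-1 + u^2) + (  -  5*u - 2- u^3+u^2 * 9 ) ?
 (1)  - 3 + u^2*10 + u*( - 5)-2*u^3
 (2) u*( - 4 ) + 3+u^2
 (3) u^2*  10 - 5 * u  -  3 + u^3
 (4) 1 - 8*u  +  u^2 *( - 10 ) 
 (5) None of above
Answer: 5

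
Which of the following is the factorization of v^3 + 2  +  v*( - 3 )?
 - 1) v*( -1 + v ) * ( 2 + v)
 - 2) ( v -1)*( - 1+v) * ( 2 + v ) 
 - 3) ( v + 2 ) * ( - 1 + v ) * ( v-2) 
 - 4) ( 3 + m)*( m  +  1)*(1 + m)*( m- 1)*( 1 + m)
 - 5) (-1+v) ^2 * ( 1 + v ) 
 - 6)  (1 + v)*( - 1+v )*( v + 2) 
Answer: 2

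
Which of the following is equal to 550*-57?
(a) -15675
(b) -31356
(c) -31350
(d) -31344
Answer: c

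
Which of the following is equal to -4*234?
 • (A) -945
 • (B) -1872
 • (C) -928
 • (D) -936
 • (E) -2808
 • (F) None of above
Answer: D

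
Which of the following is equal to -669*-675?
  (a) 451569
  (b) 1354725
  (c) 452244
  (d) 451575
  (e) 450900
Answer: d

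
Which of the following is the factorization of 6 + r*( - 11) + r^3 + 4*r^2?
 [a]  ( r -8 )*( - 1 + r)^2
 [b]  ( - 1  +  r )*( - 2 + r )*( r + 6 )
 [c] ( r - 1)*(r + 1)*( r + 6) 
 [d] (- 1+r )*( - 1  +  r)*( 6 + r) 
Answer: d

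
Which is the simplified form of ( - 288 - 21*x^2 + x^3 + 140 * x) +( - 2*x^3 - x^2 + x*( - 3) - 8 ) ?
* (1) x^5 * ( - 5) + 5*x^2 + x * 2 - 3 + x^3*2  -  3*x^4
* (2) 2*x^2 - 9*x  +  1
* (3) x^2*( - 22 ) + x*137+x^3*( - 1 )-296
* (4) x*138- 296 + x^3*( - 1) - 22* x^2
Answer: 3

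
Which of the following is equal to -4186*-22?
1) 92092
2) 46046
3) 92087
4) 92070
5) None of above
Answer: 1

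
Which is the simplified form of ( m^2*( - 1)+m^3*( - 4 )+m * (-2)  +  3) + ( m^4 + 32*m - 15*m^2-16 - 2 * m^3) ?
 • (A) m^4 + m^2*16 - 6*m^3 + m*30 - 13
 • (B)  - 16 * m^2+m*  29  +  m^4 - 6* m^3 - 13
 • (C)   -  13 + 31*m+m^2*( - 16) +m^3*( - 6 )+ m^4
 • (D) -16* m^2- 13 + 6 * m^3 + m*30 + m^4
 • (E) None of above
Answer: E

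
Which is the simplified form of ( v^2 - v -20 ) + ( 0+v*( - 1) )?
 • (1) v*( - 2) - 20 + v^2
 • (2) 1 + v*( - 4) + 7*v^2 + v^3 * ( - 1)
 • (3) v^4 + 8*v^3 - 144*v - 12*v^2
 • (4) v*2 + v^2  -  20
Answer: 1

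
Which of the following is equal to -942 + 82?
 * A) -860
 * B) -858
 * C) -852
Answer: A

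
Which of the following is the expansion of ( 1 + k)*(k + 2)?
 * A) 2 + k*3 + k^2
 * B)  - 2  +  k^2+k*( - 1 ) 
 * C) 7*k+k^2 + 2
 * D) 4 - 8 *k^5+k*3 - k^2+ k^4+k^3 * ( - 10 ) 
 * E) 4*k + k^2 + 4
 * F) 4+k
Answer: A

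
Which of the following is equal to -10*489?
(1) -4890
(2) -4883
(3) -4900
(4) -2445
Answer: 1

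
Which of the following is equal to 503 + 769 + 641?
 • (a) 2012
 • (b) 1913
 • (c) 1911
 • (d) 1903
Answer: b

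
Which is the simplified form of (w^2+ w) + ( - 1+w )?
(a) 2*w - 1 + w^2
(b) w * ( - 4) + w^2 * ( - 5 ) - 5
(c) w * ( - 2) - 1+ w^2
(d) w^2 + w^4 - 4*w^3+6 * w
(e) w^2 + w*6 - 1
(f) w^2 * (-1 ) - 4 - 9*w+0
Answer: a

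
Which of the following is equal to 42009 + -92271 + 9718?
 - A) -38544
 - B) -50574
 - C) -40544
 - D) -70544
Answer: C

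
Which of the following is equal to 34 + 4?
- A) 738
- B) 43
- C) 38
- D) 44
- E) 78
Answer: C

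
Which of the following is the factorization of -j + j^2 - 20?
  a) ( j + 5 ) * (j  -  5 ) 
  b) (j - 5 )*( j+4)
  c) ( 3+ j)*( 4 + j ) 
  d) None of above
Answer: b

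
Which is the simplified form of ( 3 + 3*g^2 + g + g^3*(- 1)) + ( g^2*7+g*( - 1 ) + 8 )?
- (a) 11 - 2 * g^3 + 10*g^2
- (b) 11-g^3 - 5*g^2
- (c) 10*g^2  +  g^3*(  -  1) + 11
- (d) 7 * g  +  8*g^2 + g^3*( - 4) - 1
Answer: c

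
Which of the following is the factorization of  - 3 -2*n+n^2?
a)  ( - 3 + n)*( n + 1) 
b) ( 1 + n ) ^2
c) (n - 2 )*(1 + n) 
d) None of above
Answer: a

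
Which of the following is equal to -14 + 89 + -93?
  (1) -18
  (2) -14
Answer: 1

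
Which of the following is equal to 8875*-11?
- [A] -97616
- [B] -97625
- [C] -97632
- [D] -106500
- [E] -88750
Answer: B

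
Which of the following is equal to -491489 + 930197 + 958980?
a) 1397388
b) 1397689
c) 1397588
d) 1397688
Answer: d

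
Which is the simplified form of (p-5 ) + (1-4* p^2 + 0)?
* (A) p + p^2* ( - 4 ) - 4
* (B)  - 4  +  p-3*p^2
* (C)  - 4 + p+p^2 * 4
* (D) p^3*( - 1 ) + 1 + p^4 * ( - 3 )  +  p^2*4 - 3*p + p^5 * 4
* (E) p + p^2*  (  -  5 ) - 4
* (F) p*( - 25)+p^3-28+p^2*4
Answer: A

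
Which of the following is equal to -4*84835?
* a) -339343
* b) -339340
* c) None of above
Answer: b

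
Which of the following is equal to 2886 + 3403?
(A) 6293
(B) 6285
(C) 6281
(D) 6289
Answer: D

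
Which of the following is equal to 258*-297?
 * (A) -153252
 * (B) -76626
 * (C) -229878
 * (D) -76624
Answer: B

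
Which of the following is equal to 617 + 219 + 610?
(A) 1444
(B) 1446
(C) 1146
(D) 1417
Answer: B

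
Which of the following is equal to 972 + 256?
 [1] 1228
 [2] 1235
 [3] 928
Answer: 1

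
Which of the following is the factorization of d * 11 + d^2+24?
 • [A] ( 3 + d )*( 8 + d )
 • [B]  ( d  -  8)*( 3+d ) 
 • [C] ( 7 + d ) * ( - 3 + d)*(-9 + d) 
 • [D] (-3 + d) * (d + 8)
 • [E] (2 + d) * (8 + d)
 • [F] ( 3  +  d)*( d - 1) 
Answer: A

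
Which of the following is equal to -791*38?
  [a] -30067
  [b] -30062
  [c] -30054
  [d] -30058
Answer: d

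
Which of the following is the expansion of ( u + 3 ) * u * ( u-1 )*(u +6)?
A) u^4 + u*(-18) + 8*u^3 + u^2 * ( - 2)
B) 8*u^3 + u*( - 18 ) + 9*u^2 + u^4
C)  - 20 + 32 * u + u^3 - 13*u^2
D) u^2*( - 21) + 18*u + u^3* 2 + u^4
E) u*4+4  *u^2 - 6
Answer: B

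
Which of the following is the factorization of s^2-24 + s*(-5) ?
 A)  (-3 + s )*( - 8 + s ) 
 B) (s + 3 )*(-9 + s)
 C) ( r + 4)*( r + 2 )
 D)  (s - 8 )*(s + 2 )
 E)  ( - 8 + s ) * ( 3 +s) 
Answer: E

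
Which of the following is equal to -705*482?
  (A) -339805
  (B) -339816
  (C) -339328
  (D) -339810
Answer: D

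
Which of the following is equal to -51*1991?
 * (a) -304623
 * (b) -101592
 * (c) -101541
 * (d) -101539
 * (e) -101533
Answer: c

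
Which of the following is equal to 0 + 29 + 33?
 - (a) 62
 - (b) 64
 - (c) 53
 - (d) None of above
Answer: a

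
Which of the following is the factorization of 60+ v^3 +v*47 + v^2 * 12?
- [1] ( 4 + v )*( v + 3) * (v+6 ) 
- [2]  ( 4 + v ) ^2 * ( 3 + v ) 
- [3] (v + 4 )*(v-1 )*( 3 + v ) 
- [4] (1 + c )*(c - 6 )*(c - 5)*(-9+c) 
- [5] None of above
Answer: 5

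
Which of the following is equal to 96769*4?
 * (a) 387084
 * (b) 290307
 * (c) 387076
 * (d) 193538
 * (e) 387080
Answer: c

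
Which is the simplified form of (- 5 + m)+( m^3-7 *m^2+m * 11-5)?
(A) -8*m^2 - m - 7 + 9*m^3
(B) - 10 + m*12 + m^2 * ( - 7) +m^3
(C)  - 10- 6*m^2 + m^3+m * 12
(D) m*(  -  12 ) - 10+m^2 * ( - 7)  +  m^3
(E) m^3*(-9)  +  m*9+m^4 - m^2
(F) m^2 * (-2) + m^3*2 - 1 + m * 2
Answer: B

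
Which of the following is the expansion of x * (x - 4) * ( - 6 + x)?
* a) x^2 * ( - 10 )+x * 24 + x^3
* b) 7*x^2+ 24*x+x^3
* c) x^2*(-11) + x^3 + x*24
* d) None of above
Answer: a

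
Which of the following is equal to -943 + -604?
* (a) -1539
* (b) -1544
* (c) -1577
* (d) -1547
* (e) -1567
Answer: d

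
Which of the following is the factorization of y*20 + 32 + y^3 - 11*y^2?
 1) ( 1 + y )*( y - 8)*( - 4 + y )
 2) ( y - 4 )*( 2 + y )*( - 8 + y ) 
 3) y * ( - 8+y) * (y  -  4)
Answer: 1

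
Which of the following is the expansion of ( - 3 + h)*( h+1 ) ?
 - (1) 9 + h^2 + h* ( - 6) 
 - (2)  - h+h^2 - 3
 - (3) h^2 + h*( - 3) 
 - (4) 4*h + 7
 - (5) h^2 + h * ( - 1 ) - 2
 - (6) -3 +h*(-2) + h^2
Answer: 6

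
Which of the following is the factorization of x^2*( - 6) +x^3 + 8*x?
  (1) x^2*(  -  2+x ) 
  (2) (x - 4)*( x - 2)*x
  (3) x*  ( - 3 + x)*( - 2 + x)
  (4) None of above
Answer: 2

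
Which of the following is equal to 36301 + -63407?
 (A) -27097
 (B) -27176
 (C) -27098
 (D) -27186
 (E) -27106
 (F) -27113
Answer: E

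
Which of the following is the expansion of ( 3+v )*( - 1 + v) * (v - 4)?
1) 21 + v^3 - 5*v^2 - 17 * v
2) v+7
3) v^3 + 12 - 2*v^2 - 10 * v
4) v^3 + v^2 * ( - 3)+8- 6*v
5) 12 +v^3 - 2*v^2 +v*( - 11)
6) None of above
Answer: 5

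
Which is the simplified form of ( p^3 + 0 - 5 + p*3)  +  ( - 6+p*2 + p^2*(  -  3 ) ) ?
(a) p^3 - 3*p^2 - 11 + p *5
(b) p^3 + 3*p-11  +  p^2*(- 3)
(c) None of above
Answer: a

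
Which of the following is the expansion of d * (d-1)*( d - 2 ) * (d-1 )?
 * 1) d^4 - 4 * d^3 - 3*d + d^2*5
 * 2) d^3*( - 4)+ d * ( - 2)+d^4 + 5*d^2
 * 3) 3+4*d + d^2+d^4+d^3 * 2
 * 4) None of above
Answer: 2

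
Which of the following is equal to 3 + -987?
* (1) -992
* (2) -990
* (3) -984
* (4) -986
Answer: 3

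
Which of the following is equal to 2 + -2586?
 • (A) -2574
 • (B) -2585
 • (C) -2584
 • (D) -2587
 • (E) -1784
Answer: C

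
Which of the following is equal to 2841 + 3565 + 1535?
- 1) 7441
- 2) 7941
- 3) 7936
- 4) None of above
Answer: 2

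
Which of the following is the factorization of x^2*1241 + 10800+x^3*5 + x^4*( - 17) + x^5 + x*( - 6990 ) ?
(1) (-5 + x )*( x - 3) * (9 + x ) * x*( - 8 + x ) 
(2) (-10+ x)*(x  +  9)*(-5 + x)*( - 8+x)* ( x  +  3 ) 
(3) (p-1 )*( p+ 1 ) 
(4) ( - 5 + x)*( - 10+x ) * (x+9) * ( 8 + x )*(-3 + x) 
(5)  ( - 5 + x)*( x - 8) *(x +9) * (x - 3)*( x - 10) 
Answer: 5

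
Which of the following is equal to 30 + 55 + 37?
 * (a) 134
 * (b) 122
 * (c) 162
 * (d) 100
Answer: b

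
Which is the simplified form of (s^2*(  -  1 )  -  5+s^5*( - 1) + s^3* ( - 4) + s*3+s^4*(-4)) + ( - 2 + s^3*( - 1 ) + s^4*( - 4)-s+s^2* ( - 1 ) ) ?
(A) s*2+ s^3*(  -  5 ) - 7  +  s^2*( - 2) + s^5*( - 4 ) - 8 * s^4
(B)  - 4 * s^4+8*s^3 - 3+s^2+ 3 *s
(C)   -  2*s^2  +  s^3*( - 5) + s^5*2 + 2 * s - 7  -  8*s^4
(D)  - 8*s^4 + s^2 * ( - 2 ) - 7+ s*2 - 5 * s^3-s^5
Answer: D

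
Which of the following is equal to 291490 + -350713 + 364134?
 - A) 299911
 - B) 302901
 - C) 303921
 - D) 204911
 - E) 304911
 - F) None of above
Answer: E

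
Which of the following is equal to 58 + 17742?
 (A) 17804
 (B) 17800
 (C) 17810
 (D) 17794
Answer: B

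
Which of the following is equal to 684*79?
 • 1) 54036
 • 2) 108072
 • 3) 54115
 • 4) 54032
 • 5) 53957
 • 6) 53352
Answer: 1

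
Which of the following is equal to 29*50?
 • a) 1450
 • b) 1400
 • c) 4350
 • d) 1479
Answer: a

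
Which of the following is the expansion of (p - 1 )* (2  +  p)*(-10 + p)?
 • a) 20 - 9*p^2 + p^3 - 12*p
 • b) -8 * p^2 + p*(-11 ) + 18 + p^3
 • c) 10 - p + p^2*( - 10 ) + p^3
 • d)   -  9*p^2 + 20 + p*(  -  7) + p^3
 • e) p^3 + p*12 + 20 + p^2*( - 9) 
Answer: a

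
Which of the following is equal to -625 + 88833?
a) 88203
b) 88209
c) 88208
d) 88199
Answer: c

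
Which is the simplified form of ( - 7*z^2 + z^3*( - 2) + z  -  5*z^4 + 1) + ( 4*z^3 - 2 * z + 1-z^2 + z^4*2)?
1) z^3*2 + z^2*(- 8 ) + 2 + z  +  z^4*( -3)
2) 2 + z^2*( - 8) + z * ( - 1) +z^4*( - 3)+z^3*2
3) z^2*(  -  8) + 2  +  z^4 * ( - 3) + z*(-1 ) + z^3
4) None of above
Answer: 2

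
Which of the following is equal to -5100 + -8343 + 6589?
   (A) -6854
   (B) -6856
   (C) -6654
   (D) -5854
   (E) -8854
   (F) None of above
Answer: A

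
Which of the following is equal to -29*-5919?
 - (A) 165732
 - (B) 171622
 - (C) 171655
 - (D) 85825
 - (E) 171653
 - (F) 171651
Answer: F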